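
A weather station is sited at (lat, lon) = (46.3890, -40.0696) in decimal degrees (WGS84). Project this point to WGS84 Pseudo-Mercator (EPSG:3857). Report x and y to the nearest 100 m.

x -4460500 m, y 5842900 m

Web Mercator is spherical with R = a = 6378137 m.
x = R·λ = 6378137 × -0.699346450 = -4460527.468 m.
y = R·ln tan(π/4 + φ/2) = 6378137 × 0.916083708 = 5842907.392 m.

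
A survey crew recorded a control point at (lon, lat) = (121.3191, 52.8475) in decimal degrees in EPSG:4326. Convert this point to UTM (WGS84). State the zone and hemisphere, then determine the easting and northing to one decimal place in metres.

Zone 51N: E 386801.5 m, N 5856630.0 m

Longitude 121.3191° lies in the 6° band [120°, 126°), giving zone 51; latitude is north of the equator, so 51N.
Zone 51 central meridian λ₀ = 6×51 − 183 = 123°; Δλ = -1.6809°.
Transverse Mercator on WGS84 with k₀ = 0.9996 gives E = 386801.490 m, N = 5856629.986 m.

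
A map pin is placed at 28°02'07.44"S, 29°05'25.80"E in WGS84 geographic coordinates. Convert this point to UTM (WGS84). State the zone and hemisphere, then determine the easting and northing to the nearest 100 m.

Longitude 29.0905° lies in the 6° band [24°, 30°), giving zone 35; latitude is south of the equator, so 35S.
Zone 35 central meridian λ₀ = 6×35 − 183 = 27°; Δλ = +2.0905°.
Transverse Mercator on WGS84 with k₀ = 0.9996 gives E = 705501.658 m, N = 6897113.591 m.

Zone 35S: E 705500 m, N 6897100 m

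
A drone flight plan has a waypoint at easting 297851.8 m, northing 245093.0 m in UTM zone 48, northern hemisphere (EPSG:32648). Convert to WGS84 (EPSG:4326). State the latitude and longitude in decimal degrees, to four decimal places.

lat 2.2163°, lon 103.1823°

Zone 48N: λ₀ = 105°, k₀ = 0.9996, false easting 500000 m.
Meridian distance M = (N − FN)/k₀ = 245191.1 m.
Inverse transverse Mercator on WGS84 gives φ = 2.21629997°, λ = 103.18230043°.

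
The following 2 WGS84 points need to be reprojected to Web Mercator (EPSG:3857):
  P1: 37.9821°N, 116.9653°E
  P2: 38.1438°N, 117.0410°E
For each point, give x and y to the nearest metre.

P1: x 13020518 m, y 4576897 m; P2: x 13028945 m, y 4599760 m

Web Mercator: x = R·λ, y = R·ln tan(π/4+φ/2), R = 6378137 m.
P1 (37.9821°, 116.9653°) → (13020517.636, 4576897.452) m.
P2 (38.1438°, 117.0410°) → (13028944.522, 4599759.894) m.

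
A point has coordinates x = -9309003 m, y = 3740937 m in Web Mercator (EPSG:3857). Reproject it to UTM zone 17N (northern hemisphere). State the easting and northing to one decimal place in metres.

E 251633.9 m, N 3524526.7 m

Web Mercator inverse (R = 6378137 m) → φ = 31.82939618°, λ = -83.62419675°.
UTM 17N forward: E = 251633.909 m, N = 3524526.739 m.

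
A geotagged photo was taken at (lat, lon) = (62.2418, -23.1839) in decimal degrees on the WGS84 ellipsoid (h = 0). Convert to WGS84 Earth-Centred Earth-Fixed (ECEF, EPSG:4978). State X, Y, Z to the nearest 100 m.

X 2737900 m, Y -1172500 m, Z 5621100 m

WGS84: a = 6378137 m, e² = 0.006694380; N(φ) = a/√(1−e²sin²φ) = 6394920.975 m.
X = (N+h)·cosφ·cosλ = 2737862.055 m; Y = (N+h)·cosφ·sinλ = -1172538.626 m; Z = (N(1−e²)+h)·sinφ = 5621116.312 m.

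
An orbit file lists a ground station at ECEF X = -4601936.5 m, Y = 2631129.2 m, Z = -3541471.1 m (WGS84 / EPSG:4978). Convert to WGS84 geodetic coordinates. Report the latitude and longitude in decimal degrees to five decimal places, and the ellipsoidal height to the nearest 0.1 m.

λ = atan2(Y, X) = 150.24150009°; p = √(X²+Y²) = 5301005.6 m.
Bowring's method on WGS84 (a = 6378137 m, b = 6356752.314 m) gives φ = -33.92380014°, h = 3646.157 m.

lat -33.92380°, lon 150.24150°, h 3646.2 m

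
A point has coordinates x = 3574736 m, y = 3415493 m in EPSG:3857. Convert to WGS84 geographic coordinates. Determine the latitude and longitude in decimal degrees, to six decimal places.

lat 29.312596°, lon 32.112400°

R = 6378137 m. λ = x/R = 32.11239985°.
φ = 2·arctan(exp(y/R)) − 90° = 2·arctan(1.70830) − 90° = 29.31259614°.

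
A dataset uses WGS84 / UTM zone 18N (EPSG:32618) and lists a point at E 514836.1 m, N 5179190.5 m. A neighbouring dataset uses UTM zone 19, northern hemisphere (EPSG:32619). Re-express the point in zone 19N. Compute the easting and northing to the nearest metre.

UTM 18N → geographic: φ = 46.76609989°, λ = -74.80570011°.
UTM 19N (λ₀ = -69°) forward: E = 56742.627 m, N = 5195561.082 m.

E 56743 m, N 5195561 m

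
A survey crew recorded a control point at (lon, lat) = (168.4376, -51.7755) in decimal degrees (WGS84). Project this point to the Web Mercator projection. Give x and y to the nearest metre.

x 18750388 m, y -6759634 m

Web Mercator is spherical with R = a = 6378137 m.
x = R·λ = 6378137 × 2.939790704 = 18750387.862 m.
y = R·ln tan(π/4 + φ/2) = 6378137 × -1.059813284 = -6759634.322 m.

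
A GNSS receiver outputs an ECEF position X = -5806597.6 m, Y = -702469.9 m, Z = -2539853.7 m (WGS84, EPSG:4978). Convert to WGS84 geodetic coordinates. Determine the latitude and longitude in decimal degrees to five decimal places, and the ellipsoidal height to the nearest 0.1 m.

lat -23.61340°, lon -173.10200°, h 1859.8 m

λ = atan2(Y, X) = -173.10199964°; p = √(X²+Y²) = 5848934.9 m.
Bowring's method on WGS84 (a = 6378137 m, b = 6356752.314 m) gives φ = -23.61340004°, h = 1859.806 m.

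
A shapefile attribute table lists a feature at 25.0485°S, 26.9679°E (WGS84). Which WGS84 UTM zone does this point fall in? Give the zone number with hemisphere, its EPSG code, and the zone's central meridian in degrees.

Zone 35S (EPSG:32735), central meridian 27°

UTM zone = ⌊(λ + 180)/6⌋ + 1; 26.9679° ∈ [24°, 30°) → zone 35.
Hemisphere: S (φ < 0).
Central meridian λ₀ = 6×35 − 183 = 27°.
EPSG code: 32735.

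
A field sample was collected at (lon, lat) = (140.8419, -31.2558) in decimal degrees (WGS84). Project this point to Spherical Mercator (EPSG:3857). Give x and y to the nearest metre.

x 15678449 m, y -3666014 m

Web Mercator is spherical with R = a = 6378137 m.
x = R·λ = 6378137 × 2.458154880 = 15678448.590 m.
y = R·ln tan(π/4 + φ/2) = 6378137 × -0.574778245 = -3666014.392 m.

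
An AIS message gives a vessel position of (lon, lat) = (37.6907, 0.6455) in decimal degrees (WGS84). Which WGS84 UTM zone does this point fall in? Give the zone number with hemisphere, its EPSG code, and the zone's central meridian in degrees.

Zone 37N (EPSG:32637), central meridian 39°

UTM zone = ⌊(λ + 180)/6⌋ + 1; 37.6907° ∈ [36°, 42°) → zone 37.
Hemisphere: N (φ ≥ 0).
Central meridian λ₀ = 6×37 − 183 = 39°.
EPSG code: 32637.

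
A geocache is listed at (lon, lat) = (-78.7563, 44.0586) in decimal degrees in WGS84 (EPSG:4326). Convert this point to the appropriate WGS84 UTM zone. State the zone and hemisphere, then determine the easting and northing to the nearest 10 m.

Zone 17N: E 679710 m, N 4880830 m

Longitude -78.7563° lies in the 6° band [-84°, -78°), giving zone 17; latitude is north of the equator, so 17N.
Zone 17 central meridian λ₀ = 6×17 − 183 = -81°; Δλ = +2.2437°.
Transverse Mercator on WGS84 with k₀ = 0.9996 gives E = 679711.087 m, N = 4880828.996 m.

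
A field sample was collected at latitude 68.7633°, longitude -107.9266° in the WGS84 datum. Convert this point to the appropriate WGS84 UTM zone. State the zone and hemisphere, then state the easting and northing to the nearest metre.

Longitude -107.9266° lies in the 6° band [-108°, -102°), giving zone 13; latitude is north of the equator, so 13N.
Zone 13 central meridian λ₀ = 6×13 − 183 = -105°; Δλ = -2.9266°.
Transverse Mercator on WGS84 with k₀ = 0.9996 gives E = 381733.275 m, N = 7630785.516 m.

Zone 13N: E 381733 m, N 7630786 m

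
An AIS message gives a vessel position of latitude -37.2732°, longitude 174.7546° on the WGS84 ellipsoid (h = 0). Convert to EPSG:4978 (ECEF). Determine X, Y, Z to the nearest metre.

X -5060408 m, Y 464576 m, Z -3841564 m

WGS84: a = 6378137 m, e² = 0.006694380; N(φ) = a/√(1−e²sin²φ) = 6385981.584 m.
X = (N+h)·cosφ·cosλ = -5060407.813 m; Y = (N+h)·cosφ·sinλ = 464576.454 m; Z = (N(1−e²)+h)·sinφ = -3841564.028 m.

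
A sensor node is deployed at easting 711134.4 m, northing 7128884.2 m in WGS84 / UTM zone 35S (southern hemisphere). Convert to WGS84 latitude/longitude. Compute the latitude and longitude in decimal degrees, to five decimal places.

lat -25.94340°, lon 29.10840°

Zone 35S: λ₀ = 27°, k₀ = 0.9996, false easting 500000 m, false northing 10000000 m.
Meridian distance M = (N − FN)/k₀ = -2872264.7 m.
Inverse transverse Mercator on WGS84 gives φ = -25.94340021°, λ = 29.10840017°.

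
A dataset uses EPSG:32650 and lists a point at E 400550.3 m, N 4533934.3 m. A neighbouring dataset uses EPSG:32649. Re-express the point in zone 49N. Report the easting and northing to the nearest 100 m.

E 905600 m, N 4544500 m

UTM 50N → geographic: φ = 40.95050032°, λ = 115.81839982°.
UTM 49N (λ₀ = 111°) forward: E = 905605.766 m, N = 4544454.405 m.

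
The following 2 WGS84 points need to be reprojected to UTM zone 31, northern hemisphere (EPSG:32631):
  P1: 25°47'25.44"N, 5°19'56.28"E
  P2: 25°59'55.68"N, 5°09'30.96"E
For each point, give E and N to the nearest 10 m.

UTM zone 31N: λ₀ = 3°, k₀ = 0.9996.
P1 (25.7904°, 5.3323°) → (733864.204, 2854543.986) m.
P2 (25.9988°, 5.1586°) → (716061.540, 2877335.610) m.

P1: E 733860 m, N 2854540 m; P2: E 716060 m, N 2877340 m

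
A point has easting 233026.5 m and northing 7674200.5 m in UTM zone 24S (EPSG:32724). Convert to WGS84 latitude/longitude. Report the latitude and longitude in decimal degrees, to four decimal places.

Zone 24S: λ₀ = -39°, k₀ = 0.9996, false easting 500000 m, false northing 10000000 m.
Meridian distance M = (N − FN)/k₀ = -2326730.2 m.
Inverse transverse Mercator on WGS84 gives φ = -21.01359980°, λ = -41.56840046°.

lat -21.0136°, lon -41.5684°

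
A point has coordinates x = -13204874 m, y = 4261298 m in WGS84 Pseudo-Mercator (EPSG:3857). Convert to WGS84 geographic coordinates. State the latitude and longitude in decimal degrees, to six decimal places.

R = 6378137 m. λ = x/R = -118.62140139°.
φ = 2·arctan(exp(y/R)) − 90° = 2·arctan(1.95055) − 90° = 35.71369922°.

lat 35.713699°, lon -118.621401°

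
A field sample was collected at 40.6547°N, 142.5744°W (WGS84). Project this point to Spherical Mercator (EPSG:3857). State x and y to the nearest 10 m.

x -15871310 m, y 4961540 m

Web Mercator is spherical with R = a = 6378137 m.
x = R·λ = 6378137 × -2.488392709 = -15871309.608 m.
y = R·ln tan(π/4 + φ/2) = 6378137 × 0.777898411 = 4961542.634 m.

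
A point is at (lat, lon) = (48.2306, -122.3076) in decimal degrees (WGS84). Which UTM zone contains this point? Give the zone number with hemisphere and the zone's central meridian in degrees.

UTM zone = ⌊(λ + 180)/6⌋ + 1; -122.3076° ∈ [-126°, -120°) → zone 10.
Hemisphere: N (φ ≥ 0).
Central meridian λ₀ = 6×10 − 183 = -123°.

Zone 10N, central meridian -123°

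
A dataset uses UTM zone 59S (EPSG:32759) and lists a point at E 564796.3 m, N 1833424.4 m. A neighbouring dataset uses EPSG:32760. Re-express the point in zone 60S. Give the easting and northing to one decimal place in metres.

E 375606.0 m, N 1830428.3 m

UTM 59S → geographic: φ = -73.58250005°, λ = 173.05430141°.
UTM 60S (λ₀ = 177°) forward: E = 375605.954 m, N = 1830428.318 m.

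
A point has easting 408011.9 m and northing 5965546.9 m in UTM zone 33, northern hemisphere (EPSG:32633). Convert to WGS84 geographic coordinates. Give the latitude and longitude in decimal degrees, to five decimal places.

Zone 33N: λ₀ = 15°, k₀ = 0.9996, false easting 500000 m.
Meridian distance M = (N − FN)/k₀ = 5967934.1 m.
Inverse transverse Mercator on WGS84 gives φ = 53.83030033°, λ = 13.60229928°.

lat 53.83030°, lon 13.60230°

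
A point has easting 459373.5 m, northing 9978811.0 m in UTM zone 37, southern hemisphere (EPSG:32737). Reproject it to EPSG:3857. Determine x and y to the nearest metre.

Unproject from UTM 37S (λ₀ = 39°) → φ = -0.19169960°, λ = 38.63490036°.
Web Mercator (R = 6378137 m): x = 4300817.435 m, y = -21339.942 m.

x 4300817 m, y -21340 m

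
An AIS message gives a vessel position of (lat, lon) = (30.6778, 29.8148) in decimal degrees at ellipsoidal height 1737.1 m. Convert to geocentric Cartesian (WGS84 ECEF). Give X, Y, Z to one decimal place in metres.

X 4764886.4 m, Y 2730510.9 m, Z 3236109.1 m

WGS84: a = 6378137 m, e² = 0.006694380; N(φ) = a/√(1−e²sin²φ) = 6383701.674 m.
X = (N+h)·cosφ·cosλ = 4764886.357 m; Y = (N+h)·cosφ·sinλ = 2730510.896 m; Z = (N(1−e²)+h)·sinφ = 3236109.146 m.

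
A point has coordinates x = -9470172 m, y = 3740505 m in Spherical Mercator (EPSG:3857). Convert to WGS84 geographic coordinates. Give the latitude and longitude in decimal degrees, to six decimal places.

R = 6378137 m. λ = x/R = -85.07200251°.
φ = 2·arctan(exp(y/R)) − 90° = 2·arctan(1.79761) − 90° = 31.82609898°.

lat 31.826099°, lon -85.072003°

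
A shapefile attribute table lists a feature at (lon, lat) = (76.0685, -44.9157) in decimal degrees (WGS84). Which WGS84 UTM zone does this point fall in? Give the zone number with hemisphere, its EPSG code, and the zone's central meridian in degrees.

Zone 43S (EPSG:32743), central meridian 75°

UTM zone = ⌊(λ + 180)/6⌋ + 1; 76.0685° ∈ [72°, 78°) → zone 43.
Hemisphere: S (φ < 0).
Central meridian λ₀ = 6×43 − 183 = 75°.
EPSG code: 32743.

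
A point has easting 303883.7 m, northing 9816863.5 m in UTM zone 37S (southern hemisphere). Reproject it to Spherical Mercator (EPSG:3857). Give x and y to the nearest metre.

x 4145215 m, y -184382 m

Unproject from UTM 37S (λ₀ = 39°) → φ = -1.65609966°, λ = 37.23710039°.
Web Mercator (R = 6378137 m): x = 4145215.054 m, y = -184381.847 m.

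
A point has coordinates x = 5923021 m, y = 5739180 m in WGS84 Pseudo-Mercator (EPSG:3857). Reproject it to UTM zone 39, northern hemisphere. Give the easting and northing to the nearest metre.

E 671714 m, N 5067808 m

Web Mercator inverse (R = 6378137 m) → φ = 45.74249843°, λ = 53.20740292°.
UTM 39N forward: E = 671714.424 m, N = 5067807.593 m.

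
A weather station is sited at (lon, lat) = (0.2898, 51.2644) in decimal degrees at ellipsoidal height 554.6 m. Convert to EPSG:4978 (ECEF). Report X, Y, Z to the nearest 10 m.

WGS84: a = 6378137 m, e² = 0.006694380; N(φ) = a/√(1−e²sin²φ) = 6391166.843 m.
X = (N+h)·cosφ·cosλ = 3999424.375 m; Y = (N+h)·cosφ·sinλ = 20229.118 m; Z = (N(1−e²)+h)·sinφ = 4952435.700 m.

X 3999420 m, Y 20230 m, Z 4952440 m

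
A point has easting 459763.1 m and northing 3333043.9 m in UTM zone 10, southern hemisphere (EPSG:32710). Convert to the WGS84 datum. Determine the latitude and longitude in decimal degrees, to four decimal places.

Zone 10S: λ₀ = -123°, k₀ = 0.9996, false easting 500000 m, false northing 10000000 m.
Meridian distance M = (N − FN)/k₀ = -6669623.9 m.
Inverse transverse Mercator on WGS84 gives φ = -60.13759962°, λ = -123.72439990°.

lat -60.1376°, lon -123.7244°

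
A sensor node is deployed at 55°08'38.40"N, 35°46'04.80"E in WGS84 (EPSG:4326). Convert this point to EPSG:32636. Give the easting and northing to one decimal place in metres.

Zone 36 central meridian λ₀ = 6×36 − 183 = 33°; Δλ = +2.7680°.
Transverse Mercator on WGS84 with k₀ = 0.9996 gives E = 676406.422 m, N = 6114313.586 m.

E 676406.4 m, N 6114313.6 m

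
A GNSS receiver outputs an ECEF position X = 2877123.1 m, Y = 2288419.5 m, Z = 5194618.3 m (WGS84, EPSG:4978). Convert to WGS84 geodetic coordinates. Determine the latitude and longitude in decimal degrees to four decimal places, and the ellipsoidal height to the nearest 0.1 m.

λ = atan2(Y, X) = 38.49820028°; p = √(X²+Y²) = 3676234.6 m.
Bowring's method on WGS84 (a = 6378137 m, b = 6356752.314 m) gives φ = 54.89420002°, h = -0.953 m.

lat 54.8942°, lon 38.4982°, h -1.0 m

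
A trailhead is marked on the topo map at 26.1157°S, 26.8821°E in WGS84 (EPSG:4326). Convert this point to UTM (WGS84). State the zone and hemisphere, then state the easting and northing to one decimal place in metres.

Zone 35S: E 488212.4 m, N 7111497.7 m

Longitude 26.8821° lies in the 6° band [24°, 30°), giving zone 35; latitude is south of the equator, so 35S.
Zone 35 central meridian λ₀ = 6×35 − 183 = 27°; Δλ = -0.1179°.
Transverse Mercator on WGS84 with k₀ = 0.9996 gives E = 488212.420 m, N = 7111497.677 m.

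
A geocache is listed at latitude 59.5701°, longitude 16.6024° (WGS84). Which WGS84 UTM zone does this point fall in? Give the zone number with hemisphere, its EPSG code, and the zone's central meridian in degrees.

Zone 33N (EPSG:32633), central meridian 15°

UTM zone = ⌊(λ + 180)/6⌋ + 1; 16.6024° ∈ [12°, 18°) → zone 33.
Hemisphere: N (φ ≥ 0).
Central meridian λ₀ = 6×33 − 183 = 15°.
EPSG code: 32633.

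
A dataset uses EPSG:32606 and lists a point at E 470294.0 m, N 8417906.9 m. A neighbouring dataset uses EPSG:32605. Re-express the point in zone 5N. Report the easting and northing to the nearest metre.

E 633961 m, N 8423205 m

UTM 6N → geographic: φ = 75.84269956°, λ = -148.08810083°.
UTM 5N (λ₀ = -153°) forward: E = 633961.153 m, N = 8423204.970 m.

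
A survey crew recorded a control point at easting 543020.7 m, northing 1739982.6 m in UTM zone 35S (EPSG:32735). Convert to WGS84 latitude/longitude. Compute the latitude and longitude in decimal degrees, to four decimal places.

lat -74.4254°, lon 28.4356°

Zone 35S: λ₀ = 27°, k₀ = 0.9996, false easting 500000 m, false northing 10000000 m.
Meridian distance M = (N − FN)/k₀ = -8263322.7 m.
Inverse transverse Mercator on WGS84 gives φ = -74.42540010°, λ = 28.43559906°.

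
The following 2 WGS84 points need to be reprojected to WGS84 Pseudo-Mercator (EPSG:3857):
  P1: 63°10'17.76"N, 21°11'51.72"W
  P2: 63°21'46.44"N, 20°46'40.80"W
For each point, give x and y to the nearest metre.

Web Mercator: x = R·λ, y = R·ln tan(π/4+φ/2), R = 6378137 m.
P1 (63.1716°, -21.1977°) → (-2359717.170, 9142451.826) m.
P2 (63.3629°, -20.7780°) → (-2312996.380, 9189793.103) m.

P1: x -2359717 m, y 9142452 m; P2: x -2312996 m, y 9189793 m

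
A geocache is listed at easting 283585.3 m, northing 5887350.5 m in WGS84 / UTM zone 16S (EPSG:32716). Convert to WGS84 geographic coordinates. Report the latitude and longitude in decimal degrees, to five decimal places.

Zone 16S: λ₀ = -87°, k₀ = 0.9996, false easting 500000 m, false northing 10000000 m.
Meridian distance M = (N − FN)/k₀ = -4114295.2 m.
Inverse transverse Mercator on WGS84 gives φ = -37.13520013°, λ = -89.43639989°.

lat -37.13520°, lon -89.43640°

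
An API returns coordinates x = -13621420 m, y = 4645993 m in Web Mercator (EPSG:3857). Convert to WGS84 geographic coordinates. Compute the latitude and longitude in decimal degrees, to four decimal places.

R = 6378137 m. λ = x/R = -122.36329777°.
φ = 2·arctan(exp(y/R)) − 90° = 2·arctan(2.07181) − 90° = 38.46970126°.

lat 38.4697°, lon -122.3633°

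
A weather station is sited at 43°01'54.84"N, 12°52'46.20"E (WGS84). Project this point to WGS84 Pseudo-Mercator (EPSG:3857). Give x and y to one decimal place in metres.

x 1433739.4 m, y 5316828.6 m

Web Mercator is spherical with R = a = 6378137 m.
x = R·λ = 6378137 × 0.224789681 = 1433739.382 m.
y = R·ln tan(π/4 + φ/2) = 6378137 × 0.833602134 = 5316828.613 m.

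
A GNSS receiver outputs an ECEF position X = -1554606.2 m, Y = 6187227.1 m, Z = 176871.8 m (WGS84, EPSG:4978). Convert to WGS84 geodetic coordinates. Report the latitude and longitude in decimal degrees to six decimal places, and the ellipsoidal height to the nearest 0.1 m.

lat 1.598800°, lon 104.104200°, h 3874.7 m

λ = atan2(Y, X) = 104.10420000°; p = √(X²+Y²) = 6379543.8 m.
Bowring's method on WGS84 (a = 6378137 m, b = 6356752.314 m) gives φ = 1.59880019°, h = 3874.749 m.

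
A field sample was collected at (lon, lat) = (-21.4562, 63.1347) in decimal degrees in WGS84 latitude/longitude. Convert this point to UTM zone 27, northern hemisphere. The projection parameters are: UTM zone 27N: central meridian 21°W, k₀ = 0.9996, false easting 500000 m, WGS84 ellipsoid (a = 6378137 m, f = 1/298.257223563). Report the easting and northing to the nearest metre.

E 476999 m, N 7000679 m

Zone 27 central meridian λ₀ = 6×27 − 183 = -21°; Δλ = -0.4562°.
Transverse Mercator on WGS84 with k₀ = 0.9996 gives E = 476998.984 m, N = 7000678.926 m.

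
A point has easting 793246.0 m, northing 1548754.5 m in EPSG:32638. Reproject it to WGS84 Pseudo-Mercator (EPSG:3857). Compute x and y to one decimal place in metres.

Unproject from UTM 38N (λ₀ = 45°) → φ = 13.99409959°, λ = 47.71450015°.
Web Mercator (R = 6378137 m): x = 5311553.860 m, y = 1573539.619 m.

x 5311553.9 m, y 1573539.6 m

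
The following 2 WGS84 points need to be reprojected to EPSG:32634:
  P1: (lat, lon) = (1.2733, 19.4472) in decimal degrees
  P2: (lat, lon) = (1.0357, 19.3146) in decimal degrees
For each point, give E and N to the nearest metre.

UTM zone 34N: λ₀ = 21°, k₀ = 0.9996.
P1 (1.2733°, 19.4472°) → (327233.346, 140790.173) m.
P2 (1.0357°, 19.3146°) → (312460.399, 114525.962) m.

P1: E 327233 m, N 140790 m; P2: E 312460 m, N 114526 m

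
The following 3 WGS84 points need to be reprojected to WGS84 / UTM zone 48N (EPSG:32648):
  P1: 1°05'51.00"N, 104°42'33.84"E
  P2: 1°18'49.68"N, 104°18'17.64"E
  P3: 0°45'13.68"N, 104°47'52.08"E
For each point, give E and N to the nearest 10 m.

P1: E 467670 m, N 121310 m; P2: E 422670 m, N 145230 m; P3: E 477500 m, N 83320 m

UTM zone 48N: λ₀ = 105°, k₀ = 0.9996.
P1 (1.0975°, 104.7094°) → (467669.249, 121308.445) m.
P2 (1.3138°, 104.3049°) → (422671.063, 145225.385) m.
P3 (0.7538°, 104.7978°) → (477502.090, 83318.119) m.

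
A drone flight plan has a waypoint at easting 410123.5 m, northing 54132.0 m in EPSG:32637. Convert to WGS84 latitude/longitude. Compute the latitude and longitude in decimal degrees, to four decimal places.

lat 0.4897°, lon 38.1923°

Zone 37N: λ₀ = 39°, k₀ = 0.9996, false easting 500000 m.
Meridian distance M = (N − FN)/k₀ = 54153.7 m.
Inverse transverse Mercator on WGS84 gives φ = 0.48970008°, λ = 38.19230021°.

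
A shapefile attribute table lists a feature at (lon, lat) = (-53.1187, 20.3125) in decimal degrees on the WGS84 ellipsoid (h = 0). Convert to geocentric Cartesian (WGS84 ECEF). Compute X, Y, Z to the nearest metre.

WGS84: a = 6378137 m, e² = 0.006694380; N(φ) = a/√(1−e²sin²φ) = 6380711.228 m.
X = (N+h)·cosφ·cosλ = 3591301.825 m; Y = (N+h)·cosφ·sinλ = -4786417.683 m; Z = (N(1−e²)+h)·sinφ = 2200173.685 m.

X 3591302 m, Y -4786418 m, Z 2200174 m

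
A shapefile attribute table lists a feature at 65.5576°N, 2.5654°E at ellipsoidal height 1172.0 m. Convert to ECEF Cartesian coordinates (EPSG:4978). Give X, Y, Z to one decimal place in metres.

WGS84: a = 6378137 m, e² = 0.006694380; N(φ) = a/√(1−e²sin²φ) = 6395904.618 m.
X = (N+h)·cosφ·cosλ = 2644318.264 m; Y = (N+h)·cosφ·sinλ = 118477.679 m; Z = (N(1−e²)+h)·sinφ = 5784776.645 m.

X 2644318.3 m, Y 118477.7 m, Z 5784776.6 m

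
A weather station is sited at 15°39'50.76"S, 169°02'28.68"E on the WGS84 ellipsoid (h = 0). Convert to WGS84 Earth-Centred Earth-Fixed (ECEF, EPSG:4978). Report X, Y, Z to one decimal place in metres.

WGS84: a = 6378137 m, e² = 0.006694380; N(φ) = a/√(1−e²sin²φ) = 6379693.868 m.
X = (N+h)·cosφ·cosλ = -6030742.626 m; Y = (N+h)·cosφ·sinλ = 1167746.912 m; Z = (N(1−e²)+h)·sinφ = -1710968.390 m.

X -6030742.6 m, Y 1167746.9 m, Z -1710968.4 m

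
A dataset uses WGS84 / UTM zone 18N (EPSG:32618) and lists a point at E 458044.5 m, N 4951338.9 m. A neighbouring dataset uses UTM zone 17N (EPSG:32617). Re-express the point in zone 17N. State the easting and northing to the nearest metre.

UTM 18N → geographic: φ = 44.71420007°, λ = -75.52970008°.
UTM 17N (λ₀ = -81°) forward: E = 933288.077 m, N = 4965777.518 m.

E 933288 m, N 4965778 m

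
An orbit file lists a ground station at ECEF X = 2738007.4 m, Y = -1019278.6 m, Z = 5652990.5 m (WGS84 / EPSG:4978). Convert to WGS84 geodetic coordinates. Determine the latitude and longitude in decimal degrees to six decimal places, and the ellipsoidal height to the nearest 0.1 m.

λ = atan2(Y, X) = -20.41879991°; p = √(X²+Y²) = 2921577.2 m.
Bowring's method on WGS84 (a = 6378137 m, b = 6356752.314 m) gives φ = 62.82579967°, h = 2083.502 m.

lat 62.825800°, lon -20.418800°, h 2083.5 m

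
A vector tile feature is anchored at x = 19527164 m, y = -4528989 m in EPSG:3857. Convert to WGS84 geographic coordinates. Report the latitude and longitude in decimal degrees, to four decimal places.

R = 6378137 m. λ = x/R = 175.41549877°.
φ = 2·arctan(exp(y/R)) − 90° = 2·arctan(0.49160) − 90° = -37.64209863°.

lat -37.6421°, lon 175.4155°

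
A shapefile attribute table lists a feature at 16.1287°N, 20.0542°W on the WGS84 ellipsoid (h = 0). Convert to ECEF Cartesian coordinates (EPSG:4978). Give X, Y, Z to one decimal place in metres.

X 5757087.7 m, Y -2101578.2 m, Z 1760413.7 m

WGS84: a = 6378137 m, e² = 0.006694380; N(φ) = a/√(1−e²sin²φ) = 6379785.140 m.
X = (N+h)·cosφ·cosλ = 5757087.655 m; Y = (N+h)·cosφ·sinλ = -2101578.1501 m; Z = (N(1−e²)+h)·sinφ = 1760413.737 m.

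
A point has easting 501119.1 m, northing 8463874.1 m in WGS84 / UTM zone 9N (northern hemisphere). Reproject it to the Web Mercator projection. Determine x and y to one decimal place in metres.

x -14355516.6 m, y 13496401.2 m

Unproject from UTM 9N (λ₀ = -129°) → φ = 76.25709970°, λ = -128.95780004°.
Web Mercator (R = 6378137 m): x = -14355516.634 m, y = 13496401.216 m.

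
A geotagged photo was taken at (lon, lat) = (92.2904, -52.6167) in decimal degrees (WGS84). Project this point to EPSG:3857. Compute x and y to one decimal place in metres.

Web Mercator is spherical with R = a = 6378137 m.
x = R·λ = 6378137 × 1.610771348 = 10273720.333 m.
y = R·ln tan(π/4 + φ/2) = 6378137 × -1.083766331 = -6912410.137 m.

x 10273720.3 m, y -6912410.1 m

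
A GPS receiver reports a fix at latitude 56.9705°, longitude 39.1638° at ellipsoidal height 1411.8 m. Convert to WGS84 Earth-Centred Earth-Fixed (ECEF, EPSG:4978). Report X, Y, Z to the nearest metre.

WGS84: a = 6378137 m, e² = 0.006694380; N(φ) = a/√(1−e²sin²φ) = 6393196.218 m.
X = (N+h)·cosφ·cosλ = 2702471.107 m; Y = (N+h)·cosφ·sinλ = 2201239.927 m; Z = (N(1−e²)+h)·sinφ = 5325293.831 m.

X 2702471 m, Y 2201240 m, Z 5325294 m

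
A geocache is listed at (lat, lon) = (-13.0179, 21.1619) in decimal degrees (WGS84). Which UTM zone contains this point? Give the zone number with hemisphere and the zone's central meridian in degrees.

Zone 34S, central meridian 21°

UTM zone = ⌊(λ + 180)/6⌋ + 1; 21.1619° ∈ [18°, 24°) → zone 34.
Hemisphere: S (φ < 0).
Central meridian λ₀ = 6×34 − 183 = 21°.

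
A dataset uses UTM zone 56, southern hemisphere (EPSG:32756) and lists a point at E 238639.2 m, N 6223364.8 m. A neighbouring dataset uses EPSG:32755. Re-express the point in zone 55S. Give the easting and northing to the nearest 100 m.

E 792200 m, N 6222500 m

UTM 56S → geographic: φ = -34.09790026°, λ = 150.16699958°.
UTM 55S (λ₀ = 147°) forward: E = 792185.292 m, N = 6222459.157 m.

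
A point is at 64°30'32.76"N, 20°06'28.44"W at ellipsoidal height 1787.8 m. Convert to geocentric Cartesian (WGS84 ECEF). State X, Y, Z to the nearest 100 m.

WGS84: a = 6378137 m, e² = 0.006694380; N(φ) = a/√(1−e²sin²φ) = 6395603.166 m.
X = (N+h)·cosφ·cosλ = 2585412.623 m; Y = (N+h)·cosφ·sinλ = -946530.903 m; Z = (N(1−e²)+h)·sinφ = 5735981.546 m.

X 2585400 m, Y -946500 m, Z 5736000 m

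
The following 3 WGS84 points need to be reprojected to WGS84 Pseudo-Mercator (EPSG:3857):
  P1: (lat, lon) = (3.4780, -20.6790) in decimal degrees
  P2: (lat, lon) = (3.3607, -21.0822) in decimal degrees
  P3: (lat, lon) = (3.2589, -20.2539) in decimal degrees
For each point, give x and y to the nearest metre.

Web Mercator: x = R·λ, y = R·ln tan(π/4+φ/2), R = 6378137 m.
P1 (3.4780°, -20.6790°) → (-2301975.750, 387407.182) m.
P2 (3.3607°, -21.0822°) → (-2346859.769, 374326.115) m.
P3 (3.2589°, -20.2539°) → (-2254653.835, 362974.855) m.

P1: x -2301976 m, y 387407 m; P2: x -2346860 m, y 374326 m; P3: x -2254654 m, y 362975 m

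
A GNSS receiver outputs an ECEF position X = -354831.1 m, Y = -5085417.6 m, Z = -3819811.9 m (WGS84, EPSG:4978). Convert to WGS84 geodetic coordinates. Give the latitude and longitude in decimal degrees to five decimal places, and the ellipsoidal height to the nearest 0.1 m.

lat -37.02940°, lon -93.99130°, h -309.7 m

λ = atan2(Y, X) = -93.99130018°; p = √(X²+Y²) = 5097781.6 m.
Bowring's method on WGS84 (a = 6378137 m, b = 6356752.314 m) gives φ = -37.02940020°, h = -309.723 m.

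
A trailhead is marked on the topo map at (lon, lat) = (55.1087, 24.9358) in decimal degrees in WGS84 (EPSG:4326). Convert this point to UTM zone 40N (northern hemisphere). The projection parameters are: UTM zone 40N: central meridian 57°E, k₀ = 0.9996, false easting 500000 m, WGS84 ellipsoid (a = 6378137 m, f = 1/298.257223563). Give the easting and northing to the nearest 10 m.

Zone 40 central meridian λ₀ = 6×40 − 183 = 57°; Δλ = -1.8913°.
Transverse Mercator on WGS84 with k₀ = 0.9996 gives E = 309027.906 m, N = 2759168.192 m.

E 309030 m, N 2759170 m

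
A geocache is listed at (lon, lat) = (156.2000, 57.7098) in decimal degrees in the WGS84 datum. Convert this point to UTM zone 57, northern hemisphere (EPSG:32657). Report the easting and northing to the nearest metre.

E 333186 m, N 6399849 m

Zone 57 central meridian λ₀ = 6×57 − 183 = 159°; Δλ = -2.8000°.
Transverse Mercator on WGS84 with k₀ = 0.9996 gives E = 333185.871 m, N = 6399848.809 m.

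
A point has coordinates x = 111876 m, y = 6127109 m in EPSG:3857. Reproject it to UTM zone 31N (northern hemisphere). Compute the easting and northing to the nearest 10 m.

E 351540 m, N 5331740 m

Web Mercator inverse (R = 6378137 m) → φ = 48.12160218°, λ = 1.00499921°.
UTM 31N forward: E = 351535.204 m, N = 5331740.804 m.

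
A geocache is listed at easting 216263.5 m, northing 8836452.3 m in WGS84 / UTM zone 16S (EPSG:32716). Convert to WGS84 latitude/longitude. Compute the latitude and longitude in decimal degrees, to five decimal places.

lat -10.51520°, lon -89.59230°

Zone 16S: λ₀ = -87°, k₀ = 0.9996, false easting 500000 m, false northing 10000000 m.
Meridian distance M = (N − FN)/k₀ = -1164013.3 m.
Inverse transverse Mercator on WGS84 gives φ = -10.51520001°, λ = -89.59230025°.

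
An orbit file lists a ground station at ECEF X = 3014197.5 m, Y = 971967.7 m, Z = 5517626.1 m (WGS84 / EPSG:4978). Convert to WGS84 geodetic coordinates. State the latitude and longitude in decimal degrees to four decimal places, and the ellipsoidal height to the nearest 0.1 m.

lat 60.3107°, lon 17.8726°, h -89.7 m

λ = atan2(Y, X) = 17.87260027°; p = √(X²+Y²) = 3167034.5 m.
Bowring's method on WGS84 (a = 6378137 m, b = 6356752.314 m) gives φ = 60.31069953°, h = -89.726 m.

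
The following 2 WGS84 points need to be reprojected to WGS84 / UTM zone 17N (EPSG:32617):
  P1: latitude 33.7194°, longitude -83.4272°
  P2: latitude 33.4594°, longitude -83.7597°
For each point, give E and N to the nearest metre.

UTM zone 17N: λ₀ = -81°, k₀ = 0.9996.
P1 (33.7194°, -83.4272°) → (275093.005, 3733689.792) m.
P2 (33.4594°, -83.7597°) → (243505.449, 3705625.285) m.

P1: E 275093 m, N 3733690 m; P2: E 243505 m, N 3705625 m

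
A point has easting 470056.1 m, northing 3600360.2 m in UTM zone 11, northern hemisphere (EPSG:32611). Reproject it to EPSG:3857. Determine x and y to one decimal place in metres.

Unproject from UTM 11N (λ₀ = -117°) → φ = 32.54020026°, λ = -117.31889965°.
Web Mercator (R = 6378137 m): x = -13059880.169 m, y = 3834431.068 m.

x -13059880.2 m, y 3834431.1 m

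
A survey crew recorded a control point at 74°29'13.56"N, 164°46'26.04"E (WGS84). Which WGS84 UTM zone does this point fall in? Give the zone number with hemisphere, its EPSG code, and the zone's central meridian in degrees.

UTM zone = ⌊(λ + 180)/6⌋ + 1; 164.7739° ∈ [162°, 168°) → zone 58.
Hemisphere: N (φ ≥ 0).
Central meridian λ₀ = 6×58 − 183 = 165°.
EPSG code: 32658.

Zone 58N (EPSG:32658), central meridian 165°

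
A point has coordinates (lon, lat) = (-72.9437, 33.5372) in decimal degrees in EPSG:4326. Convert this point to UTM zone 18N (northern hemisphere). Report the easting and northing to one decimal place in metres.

E 690934.6 m, N 3712737.0 m

Zone 18 central meridian λ₀ = 6×18 − 183 = -75°; Δλ = +2.0563°.
Transverse Mercator on WGS84 with k₀ = 0.9996 gives E = 690934.554 m, N = 3712736.977 m.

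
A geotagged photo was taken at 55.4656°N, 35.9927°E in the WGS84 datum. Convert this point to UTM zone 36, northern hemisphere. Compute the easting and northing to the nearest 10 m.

Zone 36 central meridian λ₀ = 6×36 − 183 = 33°; Δλ = +2.9927°.
Transverse Mercator on WGS84 with k₀ = 0.9996 gives E = 689184.721 m, N = 6150676.596 m.

E 689180 m, N 6150680 m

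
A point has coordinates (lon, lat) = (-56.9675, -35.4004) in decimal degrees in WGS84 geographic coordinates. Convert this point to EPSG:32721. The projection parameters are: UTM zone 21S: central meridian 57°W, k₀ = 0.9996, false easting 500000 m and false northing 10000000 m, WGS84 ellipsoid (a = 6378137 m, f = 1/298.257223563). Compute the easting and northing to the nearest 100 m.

Zone 21 central meridian λ₀ = 6×21 − 183 = -57°; Δλ = +0.0325°.
Transverse Mercator on WGS84 with k₀ = 0.9996 gives E = 502951.160 m, N = 6082552.143 m.

E 503000 m, N 6082600 m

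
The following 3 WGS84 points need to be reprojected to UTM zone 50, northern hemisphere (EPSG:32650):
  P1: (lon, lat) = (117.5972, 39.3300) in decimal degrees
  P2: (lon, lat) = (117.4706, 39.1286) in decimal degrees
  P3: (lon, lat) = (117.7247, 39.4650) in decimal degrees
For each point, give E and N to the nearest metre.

P1: E 551472 m, N 4353568 m; P2: E 540676 m, N 4331153 m; P3: E 562341 m, N 4368631 m

UTM zone 50N: λ₀ = 117°, k₀ = 0.9996.
P1 (39.3300°, 117.5972°) → (551471.710, 4353568.092) m.
P2 (39.1286°, 117.4706°) → (540676.305, 4331153.040) m.
P3 (39.4650°, 117.7247°) → (562340.553, 4368630.796) m.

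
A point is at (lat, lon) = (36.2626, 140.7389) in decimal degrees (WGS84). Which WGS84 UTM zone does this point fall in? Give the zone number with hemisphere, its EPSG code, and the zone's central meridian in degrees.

UTM zone = ⌊(λ + 180)/6⌋ + 1; 140.7389° ∈ [138°, 144°) → zone 54.
Hemisphere: N (φ ≥ 0).
Central meridian λ₀ = 6×54 − 183 = 141°.
EPSG code: 32654.

Zone 54N (EPSG:32654), central meridian 141°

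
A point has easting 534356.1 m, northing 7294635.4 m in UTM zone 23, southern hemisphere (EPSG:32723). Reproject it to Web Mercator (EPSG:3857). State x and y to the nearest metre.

Unproject from UTM 23S (λ₀ = -45°) → φ = -24.46149962°, λ = -44.66100012°.
Web Mercator (R = 6378137 m): x = -4971639.792 m, y = -2809745.536 m.

x -4971640 m, y -2809746 m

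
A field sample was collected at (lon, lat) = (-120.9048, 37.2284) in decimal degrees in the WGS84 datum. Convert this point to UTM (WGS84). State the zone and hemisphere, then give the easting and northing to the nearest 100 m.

Zone 10N: E 685900 m, N 4122300 m

Longitude -120.9048° lies in the 6° band [-126°, -120°), giving zone 10; latitude is north of the equator, so 10N.
Zone 10 central meridian λ₀ = 6×10 − 183 = -123°; Δλ = +2.0952°.
Transverse Mercator on WGS84 with k₀ = 0.9996 gives E = 685874.777 m, N = 4122266.638 m.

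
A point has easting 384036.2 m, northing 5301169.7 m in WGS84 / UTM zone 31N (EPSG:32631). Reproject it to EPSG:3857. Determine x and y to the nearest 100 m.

Unproject from UTM 31N (λ₀ = 3°) → φ = 47.85339985°, λ = 1.44979993°.
Web Mercator (R = 6378137 m): x = 161390.990 m, y = 6082500.354 m.

x 161400 m, y 6082500 m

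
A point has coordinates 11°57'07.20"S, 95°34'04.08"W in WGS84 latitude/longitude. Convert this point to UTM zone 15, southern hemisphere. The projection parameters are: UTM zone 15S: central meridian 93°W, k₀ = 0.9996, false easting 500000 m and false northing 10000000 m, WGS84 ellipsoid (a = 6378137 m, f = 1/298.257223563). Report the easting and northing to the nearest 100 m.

Zone 15 central meridian λ₀ = 6×15 − 183 = -93°; Δλ = -2.5678°.
Transverse Mercator on WGS84 with k₀ = 0.9996 gives E = 220336.092 m, N = 8677455.656 m.

E 220300 m, N 8677500 m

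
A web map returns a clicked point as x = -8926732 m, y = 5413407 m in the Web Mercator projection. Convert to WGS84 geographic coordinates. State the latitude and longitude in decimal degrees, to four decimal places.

R = 6378137 m. λ = x/R = -80.19019793°.
φ = 2·arctan(exp(y/R)) − 90° = 2·arctan(2.33671) − 90° = 43.66279914°.

lat 43.6628°, lon -80.1902°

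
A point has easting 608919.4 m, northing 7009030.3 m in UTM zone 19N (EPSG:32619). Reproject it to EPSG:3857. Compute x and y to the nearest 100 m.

Unproject from UTM 19N (λ₀ = -69°) → φ = 63.19390012°, λ = -66.83500032°.
Web Mercator (R = 6378137 m): x = -7440038.202 m, y = 9147954.339 m.

x -7440000 m, y 9148000 m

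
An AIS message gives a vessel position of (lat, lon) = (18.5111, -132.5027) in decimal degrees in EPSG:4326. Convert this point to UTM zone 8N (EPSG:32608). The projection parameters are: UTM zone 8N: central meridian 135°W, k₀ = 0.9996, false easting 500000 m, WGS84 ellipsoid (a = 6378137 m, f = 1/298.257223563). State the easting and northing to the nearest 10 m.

E 763670 m, N 2048560 m

Zone 8 central meridian λ₀ = 6×8 − 183 = -135°; Δλ = +2.4973°.
Transverse Mercator on WGS84 with k₀ = 0.9996 gives E = 763665.757 m, N = 2048558.297 m.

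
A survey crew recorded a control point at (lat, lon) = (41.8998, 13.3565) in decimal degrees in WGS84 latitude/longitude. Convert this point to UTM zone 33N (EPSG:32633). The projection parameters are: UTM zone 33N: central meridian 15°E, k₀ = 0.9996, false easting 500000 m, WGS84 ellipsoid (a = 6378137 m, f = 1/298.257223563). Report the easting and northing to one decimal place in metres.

Zone 33 central meridian λ₀ = 6×33 − 183 = 15°; Δλ = -1.6435°.
Transverse Mercator on WGS84 with k₀ = 0.9996 gives E = 363673.862 m, N = 4639957.177 m.

E 363673.9 m, N 4639957.2 m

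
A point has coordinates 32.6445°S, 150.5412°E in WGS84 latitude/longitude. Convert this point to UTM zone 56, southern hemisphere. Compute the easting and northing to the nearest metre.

E 269363 m, N 6385452 m

Zone 56 central meridian λ₀ = 6×56 − 183 = 153°; Δλ = -2.4588°.
Transverse Mercator on WGS84 with k₀ = 0.9996 gives E = 269362.622 m, N = 6385452.189 m.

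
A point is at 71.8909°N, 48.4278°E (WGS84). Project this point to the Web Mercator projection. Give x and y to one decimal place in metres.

x 5390958.0 m, y 11713997.4 m

Web Mercator is spherical with R = a = 6378137 m.
x = R·λ = 6378137 × 0.845224559 = 5390958.036 m.
y = R·ln tan(π/4 + φ/2) = 6378137 × 1.836586044 = 11713997.401 m.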